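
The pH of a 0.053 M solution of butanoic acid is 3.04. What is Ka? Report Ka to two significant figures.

Ka = 1.6 × 10^-5

[H+] = 10^(-3.04) = 9.12 × 10^-4 M
At equilibrium [HA] = 0.053 − 9.12 × 10^-4 = 5.21 × 10^-2 M
Ka = [H+][A-]/[HA] = (9.12 × 10^-4)² / 5.21 × 10^-2 = 1.6 × 10^-5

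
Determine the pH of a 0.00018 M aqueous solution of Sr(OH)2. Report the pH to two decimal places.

Sr(OH)2 is a strong base (each formula unit releases 2 OH-); [OH-] = 0.00036 M.
pOH = -log(0.00036) = 3.44
pH = 14.00 - 3.44 = 10.56

pH = 10.56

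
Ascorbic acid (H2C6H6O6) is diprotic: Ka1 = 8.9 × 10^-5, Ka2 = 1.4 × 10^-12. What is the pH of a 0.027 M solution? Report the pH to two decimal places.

Since Ka1 ≫ Ka2, the first ionization dominates [H+].
Ka1 = x²/(0.027 − x) = 8.9 × 10^-5
Solving the quadratic: x = (−Ka1 + √(Ka1² + 4·Ka1·C₀))/2 = 1.51 × 10^-3 M
pH = −log(1.51 × 10^-3) = 2.82

pH = 2.82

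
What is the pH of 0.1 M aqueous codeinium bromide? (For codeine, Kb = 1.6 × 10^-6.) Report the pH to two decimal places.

C18H22NO3+ is the conjugate acid of the weak base C18H21NO3.
Ka = Kw/Kb = 1.0×10^-14 / 1.6 × 10^-6 = 6.25 × 10^-9
Ka = x²/(0.1 − x) = 6.25 × 10^-9
Neglecting x in the denominator: x = √(6.25 × 10^-9 × 0.1) = 2.50 × 10^-5 M
Check: 0.025% ionized — well under 5%, approximation valid.
pH = −log[H+] = −log(2.50 × 10^-5) = 4.60

pH = 4.60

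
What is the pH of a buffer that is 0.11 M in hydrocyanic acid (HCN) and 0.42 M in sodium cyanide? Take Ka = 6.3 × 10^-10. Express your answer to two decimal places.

pKa = −log(6.3 × 10^-10) = 9.201
Henderson–Hasselbalch: pH = pKa + log([CN-]/[HCN]) = 9.201 + log(0.42/0.11)
pH = 9.201 + (+0.582) = 9.78

pH = 9.78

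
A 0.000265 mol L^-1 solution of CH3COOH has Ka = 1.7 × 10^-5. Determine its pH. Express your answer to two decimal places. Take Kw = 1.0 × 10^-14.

pH = 4.23

CH3COOH ⇌ CH3COO- + H+
Ka = [H+]²/(0.000265 − [H+]) = 1.7 × 10^-5
Here C₀/Ka ≈ 15.6, so the small-[H+] approximation fails. Use the quadratic:
[H+] = [−1.7e-05 + √(1.7e-05² + 1.8e-08)]/2 = 5.92 × 10^-5 M
pH = −log[H+] = −log(5.92 × 10^-5) = 4.23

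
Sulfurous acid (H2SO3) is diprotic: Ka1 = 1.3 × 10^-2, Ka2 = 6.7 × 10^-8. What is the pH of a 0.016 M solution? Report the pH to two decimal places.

Since Ka1 ≫ Ka2, the first ionization dominates [H+].
Ka1 = x²/(0.016 − x) = 1.3 × 10^-2
Solving the quadratic: x = (−Ka1 + √(Ka1² + 4·Ka1·C₀))/2 = 9.32 × 10^-3 M
pH = −log(9.32 × 10^-3) = 2.03

pH = 2.03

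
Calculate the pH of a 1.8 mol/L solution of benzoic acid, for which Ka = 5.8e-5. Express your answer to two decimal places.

pH = 1.99

C6H5COOH ⇌ C6H5COO- + H+
From the ICE table, Ka = x²/(1.8 − x) = 5.8 × 10^-5.
Since Ka ≪ C₀, x ≈ √(Ka·C₀) = 1.02 × 10^-2 M.
pH = −log[H+] = −log(1.02 × 10^-2) = 1.99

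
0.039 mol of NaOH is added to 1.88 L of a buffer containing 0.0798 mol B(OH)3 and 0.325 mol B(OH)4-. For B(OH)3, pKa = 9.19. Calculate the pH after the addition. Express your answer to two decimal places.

OH- converts B(OH)3 to B(OH)4-: B(OH)3 → 0.0408 mol, B(OH)4- → 0.364 mol.
pH = pKa + log(n_B(OH)4-/n_B(OH)3) = 9.19 + log(0.364/0.0408) = 9.19 + (+0.950)

pH = 10.14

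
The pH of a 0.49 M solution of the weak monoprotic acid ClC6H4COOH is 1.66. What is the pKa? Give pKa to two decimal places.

[H+] = 10^(-1.66) = 2.19 × 10^-2 M
At equilibrium [HA] = 0.49 − 2.19 × 10^-2 = 4.68 × 10^-1 M
Ka = [H+][A-]/[HA] = (2.19 × 10^-2)² / 4.68 × 10^-1 = 1.02 × 10^-3
pKa = -log(1.02 × 10^-3) = 2.99

pKa = 2.99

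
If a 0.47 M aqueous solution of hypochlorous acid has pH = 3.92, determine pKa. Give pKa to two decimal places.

pKa = 7.51

[H+] = 10^(-3.92) = 1.20 × 10^-4 M
At equilibrium [HA] = 0.47 − 1.20 × 10^-4 = 4.70 × 10^-1 M
Ka = [H+][A-]/[HA] = (1.20 × 10^-4)² / 4.70 × 10^-1 = 3.06 × 10^-8
pKa = -log(3.06 × 10^-8) = 7.51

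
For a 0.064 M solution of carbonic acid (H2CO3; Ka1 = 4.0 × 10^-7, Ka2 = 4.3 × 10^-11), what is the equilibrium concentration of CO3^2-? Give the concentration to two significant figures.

4.3 × 10^-11 M

First ionization gives [H+] ≈ [HCO3-] = 1.60 × 10^-4 M.
Second step: Ka2 = [H+][CO3^2-]/[HCO3-] ≈ [CO3^2-] (since [H+] ≈ [HCO3-]).
So [CO3^2-] ≈ Ka2.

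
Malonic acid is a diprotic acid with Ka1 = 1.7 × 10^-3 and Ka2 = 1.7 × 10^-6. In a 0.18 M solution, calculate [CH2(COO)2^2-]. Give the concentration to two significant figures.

1.7 × 10^-6 M

First ionization gives [H+] ≈ [CH2(COOH)COO-] = 1.67 × 10^-2 M.
Second step: Ka2 = [H+][CH2(COO)2^2-]/[CH2(COOH)COO-] ≈ [CH2(COO)2^2-] (since [H+] ≈ [CH2(COOH)COO-]).
So [CH2(COO)2^2-] ≈ Ka2.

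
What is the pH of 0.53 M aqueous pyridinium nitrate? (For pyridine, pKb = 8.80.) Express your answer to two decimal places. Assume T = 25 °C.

C5H5NH+ is the conjugate acid of the weak base C5H5N.
Kb = 10^(−8.80) = 1.58 × 10^-9
Ka = Kw/Kb = 1.0×10^-14 / 1.58 × 10^-9 = 6.33 × 10^-6
Ka = [H+]²/(0.53 − [H+]) = 6.33 × 10^-6
Neglecting [H+] in the denominator: [H+] = √(6.33 × 10^-6 × 0.53) = 1.83 × 10^-3 M
pH = −log(1.83 × 10^-3) = 2.74

pH = 2.74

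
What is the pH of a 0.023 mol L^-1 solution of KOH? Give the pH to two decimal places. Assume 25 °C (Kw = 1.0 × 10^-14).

KOH is a strong base; [OH-] = 0.023 M.
pOH = -log(0.023) = 1.64
pH = 14.00 - 1.64 = 12.36

pH = 12.36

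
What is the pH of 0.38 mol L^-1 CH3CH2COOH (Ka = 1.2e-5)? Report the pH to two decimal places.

pH = 2.67

CH3CH2COOH ⇌ CH3CH2COO- + H+
From the ICE table, Ka = x²/(0.38 − x) = 1.2 × 10^-5.
Neglecting x in the denominator: x = √(1.2 × 10^-5 × 0.38) = 2.14 × 10^-3 M
Check: 0.56% ionized — well under 5%, approximation valid.
pH = −log(2.14 × 10^-3) = 2.67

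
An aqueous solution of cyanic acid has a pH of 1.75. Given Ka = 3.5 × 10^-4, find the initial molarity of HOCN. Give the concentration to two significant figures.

C₀ = 9.2 × 10^-1 M

[H+] = 10^(-1.75) = 1.78 × 10^-2 M = x
Ka = x²/(C₀ − x) ⇒ C₀ = x + x²/Ka
C₀ = 1.78 × 10^-2 + (1.78 × 10^-2)²/(3.5 × 10^-4) = 9.23 × 10^-1 M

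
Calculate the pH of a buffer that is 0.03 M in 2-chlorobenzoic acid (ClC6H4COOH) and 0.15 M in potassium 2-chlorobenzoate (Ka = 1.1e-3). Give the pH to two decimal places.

pKa = −log(1.1 × 10^-3) = 2.959
pH = pKa + log([A⁻]/[HA]) = 2.959 + log(0.15/0.03)
pH = 2.959 + (+0.699) = 3.66

pH = 3.66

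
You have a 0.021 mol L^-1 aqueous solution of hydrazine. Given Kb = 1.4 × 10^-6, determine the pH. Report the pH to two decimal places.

pH = 10.23

N2H4 + H2O ⇌ N2H5+ + OH-
From the ICE table, Kb = [OH-]²/(0.021 − [OH-]) = 1.4 × 10^-6.
Assume [OH-] ≪ 0.021: [OH-] ≈ √(1.4 × 10^-6 × 0.021) = 1.71 × 10^-4 M
Check: 0.82% ionized — well under 5%, approximation valid.
pOH = −log(1.71 × 10^-4) = 3.77; pH = 14.00 − 3.77 = 10.23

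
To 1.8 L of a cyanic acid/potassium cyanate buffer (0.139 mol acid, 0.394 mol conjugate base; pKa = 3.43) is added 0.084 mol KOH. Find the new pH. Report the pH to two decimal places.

OH- converts HOCN to OCN-: HOCN → 0.055 mol, OCN- → 0.478 mol.
pH = pKa + log([A⁻]/[HA]) = 3.43 + log(0.478/0.055) = 3.43 +0.939

pH = 4.37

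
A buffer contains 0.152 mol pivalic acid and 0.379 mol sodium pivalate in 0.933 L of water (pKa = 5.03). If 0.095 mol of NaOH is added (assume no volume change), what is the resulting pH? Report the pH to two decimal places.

pH = 5.95

OH- converts (CH3)3CCOOH to (CH3)3CCOO-: (CH3)3CCOOH → 0.057 mol, (CH3)3CCOO- → 0.474 mol.
pH = pKa + log(n_(CH3)3CCOO-/n_(CH3)3CCOOH) = 5.03 + log(0.474/0.057) = 5.03 + (+0.920)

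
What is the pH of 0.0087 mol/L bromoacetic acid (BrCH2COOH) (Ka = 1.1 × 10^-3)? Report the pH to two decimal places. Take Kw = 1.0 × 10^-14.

BrCH2COOH ⇌ BrCH2COO- + H+
From the ICE table, Ka = [H+]²/(0.0087 − [H+]) = 1.1 × 10^-3.
[H+] is not negligible relative to C₀; solve [H+]² + 0.0011·[H+] − 9.57e-06 = 0.
[H+] = (−Ka + √(Ka² + 4·Ka·C₀))/2 = 2.59 × 10^-3 M
pH = −log(2.59 × 10^-3) = 2.59

pH = 2.59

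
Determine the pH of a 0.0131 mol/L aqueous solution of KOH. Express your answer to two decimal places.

pH = 12.12

KOH is a strong base; [OH-] = 0.0131 M.
pOH = -log(0.0131) = 1.88
pH = 14.00 - 1.88 = 12.12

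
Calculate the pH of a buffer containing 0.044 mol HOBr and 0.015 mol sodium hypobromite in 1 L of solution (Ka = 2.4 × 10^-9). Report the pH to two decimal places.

pKa = −log(2.4 × 10^-9) = 8.620
Using pH = pKa + log([base]/[acid]) with [base]/[acid] = 0.015/0.044:
pH = 8.620 + (-0.467) = 8.15

pH = 8.15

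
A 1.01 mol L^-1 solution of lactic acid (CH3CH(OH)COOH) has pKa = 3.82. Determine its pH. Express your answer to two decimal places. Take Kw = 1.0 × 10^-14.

pH = 1.91

CH3CH(OH)COOH ⇌ CH3CH(OH)COO- + H+
Ka = 10^(−3.82) = 1.51 × 10^-4
From the ICE table, Ka = [H+]²/(1.01 − [H+]) = 1.51 × 10^-4.
Since Ka ≪ C₀, [H+] ≈ √(Ka·C₀) = 1.23 × 10^-2 M.
pH = −log[H+] = −log(1.23 × 10^-2) = 1.91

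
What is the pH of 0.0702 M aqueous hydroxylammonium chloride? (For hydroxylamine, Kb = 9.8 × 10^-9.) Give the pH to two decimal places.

NH3OH+ is the conjugate acid of the weak base NH2OH.
Ka = Kw/Kb = 1.0×10^-14 / 9.8 × 10^-9 = 1.02 × 10^-6
From the ICE table, Ka = x²/(0.0702 − x) = 1.02 × 10^-6.
Neglecting x in the denominator: x = √(1.02 × 10^-6 × 0.0702) = 2.68 × 10^-4 M
Check: 0.38% ionized — well under 5%, approximation valid.
pH = −log[H+] = −log(2.68 × 10^-4) = 3.57

pH = 3.57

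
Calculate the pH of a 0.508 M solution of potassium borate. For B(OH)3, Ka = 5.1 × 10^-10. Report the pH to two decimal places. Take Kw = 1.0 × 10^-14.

pH = 11.50

B(OH)4- is the conjugate base of the weak acid B(OH)3.
Kb = Kw/Ka = 1.0×10^-14 / 5.1 × 10^-10 = 1.96 × 10^-5
Kb = x²/(0.508 − x) = 1.96 × 10^-5
Assume x ≪ 0.508: x ≈ √(1.96 × 10^-5 × 0.508) = 3.16 × 10^-3 M
Check: 0.62% ionized — well under 5%, approximation valid.
pOH = −log(3.16 × 10^-3) = 2.50; pH = 14.00 − 2.50 = 11.50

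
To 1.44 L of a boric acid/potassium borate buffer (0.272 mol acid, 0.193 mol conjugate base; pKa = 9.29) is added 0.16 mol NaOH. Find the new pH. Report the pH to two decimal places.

pH = 9.79

After neutralization: n(B(OH)3) = 0.112 mol, n(B(OH)4-) = 0.353 mol.
pH = pKa + log(n_B(OH)4-/n_B(OH)3) = 9.29 + log(0.353/0.112) = 9.29 + (+0.499)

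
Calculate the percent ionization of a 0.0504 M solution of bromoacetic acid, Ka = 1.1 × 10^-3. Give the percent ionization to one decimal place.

13.7%

BrCH2COOH ⇌ BrCH2COO- + H+; let x = [H+] at equilibrium.
Solve x² + 0.0011x − 5.54e-05 = 0 → x = 6.92 × 10^-3 M
% ionization = x/C₀ × 100% = 6.92 × 10^-3/0.0504 × 100% = 13.7%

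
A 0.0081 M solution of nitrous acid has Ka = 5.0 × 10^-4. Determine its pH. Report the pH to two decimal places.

pH = 2.75

HNO2 ⇌ NO2- + H+
Ka = [H+]²/(0.0081 − [H+]) = 5.0 × 10^-4
The 5% rule fails; solving [H+]² + Ka·[H+] − Ka·C₀ = 0 exactly:
[H+] = (−Ka + √(Ka² + 4·Ka·C₀))/2 = 1.78 × 10^-3 M
pH = −log(1.78 × 10^-3) = 2.75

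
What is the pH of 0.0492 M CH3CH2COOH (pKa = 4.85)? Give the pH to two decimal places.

pH = 3.08

CH3CH2COOH ⇌ CH3CH2COO- + H+
Ka = 10^(−4.85) = 1.41 × 10^-5
Let x = [H+] at equilibrium. Ka = x²/(0.0492 − x).
Since Ka ≪ C₀, x ≈ √(Ka·C₀) = 8.33 × 10^-4 M.
(x/C₀ = 1.7% < 5%, so the approximation holds.)
pH = −log[H+] = −log(8.33 × 10^-4) = 3.08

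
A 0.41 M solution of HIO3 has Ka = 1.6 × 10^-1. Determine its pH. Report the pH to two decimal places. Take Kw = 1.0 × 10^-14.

HIO3 ⇌ IO3- + H+
From the ICE table, Ka = [H+]²/(0.41 − [H+]) = 1.6 × 10^-1.
[H+] is not negligible relative to C₀; solve [H+]² + 0.16·[H+] − 0.0656 = 0.
[H+] = [−0.16 + √(0.16² + 0.262)]/2 = 1.88 × 10^-1 M
pH = −log[H+] = −log(1.88 × 10^-1) = 0.73

pH = 0.73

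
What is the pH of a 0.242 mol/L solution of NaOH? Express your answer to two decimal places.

pH = 13.38

NaOH is a strong base; [OH-] = 0.242 M.
pOH = -log(0.242) = 0.62
pH = 14.00 - 0.62 = 13.38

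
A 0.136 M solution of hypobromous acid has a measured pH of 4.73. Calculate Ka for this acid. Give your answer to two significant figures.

[H+] = 10^(-4.73) = 1.86 × 10^-5 M
At equilibrium [HA] = 0.136 − 1.86 × 10^-5 = 1.36 × 10^-1 M
Ka = [H+][A-]/[HA] = (1.86 × 10^-5)² / 1.36 × 10^-1 = 2.5 × 10^-9

Ka = 2.5 × 10^-9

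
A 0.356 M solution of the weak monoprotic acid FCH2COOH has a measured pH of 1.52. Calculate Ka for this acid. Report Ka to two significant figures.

Ka = 2.8 × 10^-3

[H+] = 10^(-1.52) = 3.02 × 10^-2 M
At equilibrium [HA] = 0.356 − 3.02 × 10^-2 = 3.26 × 10^-1 M
Ka = [H+][A-]/[HA] = (3.02 × 10^-2)² / 3.26 × 10^-1 = 2.8 × 10^-3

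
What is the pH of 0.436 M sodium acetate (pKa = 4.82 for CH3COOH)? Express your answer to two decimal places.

CH3COO- is the conjugate base of the weak acid CH3COOH.
Ka = 10^(−4.82) = 1.51 × 10^-5
Kb = Kw/Ka = 1.0×10^-14 / 1.51 × 10^-5 = 6.62 × 10^-10
Kb = [OH-]²/(0.436 − [OH-]) = 6.62 × 10^-10
Since Kb ≪ C₀, [OH-] ≈ √(Kb·C₀) = 1.70 × 10^-5 M.
pOH = −log(1.70 × 10^-5) = 4.77; pH = 14.00 − 4.77 = 9.23

pH = 9.23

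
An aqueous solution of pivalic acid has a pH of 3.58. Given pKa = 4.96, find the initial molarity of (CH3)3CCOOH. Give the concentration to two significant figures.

[H+] = 10^(-3.58) = 2.63 × 10^-4 M = x
Ka = 10^(−4.96) = 1.10 × 10^-5
Ka = x²/(C₀ − x) ⇒ C₀ = x + x²/Ka
C₀ = 2.63 × 10^-4 + (2.63 × 10^-4)²/(1.10 × 10^-5) = 6.55 × 10^-3 M

C₀ = 6.6 × 10^-3 M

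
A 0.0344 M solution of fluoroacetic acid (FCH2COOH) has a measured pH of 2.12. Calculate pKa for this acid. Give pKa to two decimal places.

[H+] = 10^(-2.12) = 7.59 × 10^-3 M
At equilibrium [HA] = 0.0344 − 7.59 × 10^-3 = 2.68 × 10^-2 M
Ka = [H+][A-]/[HA] = (7.59 × 10^-3)² / 2.68 × 10^-2 = 2.15 × 10^-3
pKa = -log(2.15 × 10^-3) = 2.67

pKa = 2.67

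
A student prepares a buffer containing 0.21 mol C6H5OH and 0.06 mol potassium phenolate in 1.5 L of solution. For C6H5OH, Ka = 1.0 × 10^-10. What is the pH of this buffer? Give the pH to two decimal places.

pH = 9.46

pKa = −log(1.0 × 10^-10) = 10.000
Using pH = pKa + log([base]/[acid]) with [base]/[acid] = 0.06/0.21:
pH = 10.000 + (-0.544) = 9.46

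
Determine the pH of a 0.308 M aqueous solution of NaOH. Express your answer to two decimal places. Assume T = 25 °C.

NaOH is a strong base; [OH-] = 0.308 M.
pOH = -log(0.308) = 0.51
pH = 14.00 - 0.51 = 13.49

pH = 13.49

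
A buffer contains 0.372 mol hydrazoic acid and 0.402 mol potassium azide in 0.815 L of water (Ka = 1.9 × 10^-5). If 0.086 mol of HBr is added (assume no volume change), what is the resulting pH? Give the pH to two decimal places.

pH = 4.56

Added H+ converts N3- to HN3: HN3 → 0.458 mol, N3- → 0.316 mol.
pKa = −log(1.9 × 10^-5) = 4.721
pH = pKa + log([A⁻]/[HA]) = 4.721 + log(0.316/0.458) = 4.721 -0.161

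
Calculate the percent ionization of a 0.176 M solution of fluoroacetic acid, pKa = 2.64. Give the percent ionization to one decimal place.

FCH2COOH ⇌ FCH2COO- + H+; let x = [H+] at equilibrium.
Ka = 10^(−2.64) = 2.29 × 10^-3
Solve x² + 0.00229x − 0.000403 = 0 → x = 1.90 × 10^-2 M
Fraction ionized = 1.90 × 10^-2 / 0.176 = 0.1080 → 10.8%

10.8%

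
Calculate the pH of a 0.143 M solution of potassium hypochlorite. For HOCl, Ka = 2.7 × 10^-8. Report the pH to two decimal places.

pH = 10.36

OCl- is the conjugate base of the weak acid HOCl.
Kb = Kw/Ka = 1.0×10^-14 / 2.7 × 10^-8 = 3.70 × 10^-7
Kb = [OH-]²/(0.143 − [OH-]) = 3.70 × 10^-7
Assume [OH-] ≪ 0.143: [OH-] ≈ √(3.70 × 10^-7 × 0.143) = 2.30 × 10^-4 M
([OH-]/C₀ = 0.16% < 5%, so the approximation holds.)
pOH = −log(2.30 × 10^-4) = 3.64; pH = 14.00 − 3.64 = 10.36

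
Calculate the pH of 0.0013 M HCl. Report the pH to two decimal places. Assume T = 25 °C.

HCl is a strong acid and dissociates completely, so [H+] = 0.0013 M.
pH = -log(0.0013) = 2.89

pH = 2.89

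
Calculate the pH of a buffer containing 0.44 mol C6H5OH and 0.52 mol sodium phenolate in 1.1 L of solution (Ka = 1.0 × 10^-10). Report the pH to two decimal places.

pKa = −log(1.0 × 10^-10) = 10.000
Using pH = pKa + log([base]/[acid]) with [base]/[acid] = 0.52/0.44:
pH = 10.000 + (+0.073) = 10.07

pH = 10.07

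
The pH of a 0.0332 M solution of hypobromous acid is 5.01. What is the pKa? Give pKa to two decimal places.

pKa = 8.54

[H+] = 10^(-5.01) = 9.77 × 10^-6 M
At equilibrium [HA] = 0.0332 − 9.77 × 10^-6 = 3.32 × 10^-2 M
Ka = [H+][A-]/[HA] = (9.77 × 10^-6)² / 3.32 × 10^-2 = 2.88 × 10^-9
pKa = -log(2.88 × 10^-9) = 8.54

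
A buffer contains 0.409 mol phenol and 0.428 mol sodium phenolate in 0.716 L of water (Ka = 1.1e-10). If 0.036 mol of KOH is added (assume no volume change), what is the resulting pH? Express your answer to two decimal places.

pH = 10.05

OH- converts C6H5OH to C6H5O-: C6H5OH → 0.373 mol, C6H5O- → 0.464 mol.
pKa = −log(1.1 × 10^-10) = 9.959
pH = pKa + log(n_C6H5O-/n_C6H5OH) = 9.959 + log(0.464/0.373) = 9.959 + (+0.095)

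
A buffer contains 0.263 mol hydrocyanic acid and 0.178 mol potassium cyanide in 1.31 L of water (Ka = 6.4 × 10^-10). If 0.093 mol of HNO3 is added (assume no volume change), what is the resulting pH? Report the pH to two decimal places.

pH = 8.57

After neutralization: n(HCN) = 0.356 mol, n(CN-) = 0.085 mol.
pKa = −log(6.4 × 10^-10) = 9.194
Henderson–Hasselbalch with mole ratio 0.085/0.356: pH = 9.194 + (-0.622)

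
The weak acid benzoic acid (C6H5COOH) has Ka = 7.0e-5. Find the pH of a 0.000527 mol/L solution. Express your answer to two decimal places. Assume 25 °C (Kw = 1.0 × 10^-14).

pH = 3.80

C6H5COOH ⇌ C6H5COO- + H+
Ka = x²/(0.000527 − x) = 7.0 × 10^-5
The 5% rule fails; solving x² + Ka·x − Ka·C₀ = 0 exactly:
x = [−7e-05 + √(7e-05² + 1.48e-07)]/2 = 1.60 × 10^-4 M
pH = −log(1.60 × 10^-4) = 3.80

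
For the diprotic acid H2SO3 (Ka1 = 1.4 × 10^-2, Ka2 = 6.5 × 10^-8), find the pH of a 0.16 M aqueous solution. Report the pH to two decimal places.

Ka1 ≫ Ka2, so treat the first dissociation as the only significant source of H+.
Ka1 = x²/(0.16 − x) = 1.4 × 10^-2
Solving the quadratic: x = (−Ka1 + √(Ka1² + 4·Ka1·C₀))/2 = 4.08 × 10^-2 M
pH = −log(4.08 × 10^-2) = 1.39

pH = 1.39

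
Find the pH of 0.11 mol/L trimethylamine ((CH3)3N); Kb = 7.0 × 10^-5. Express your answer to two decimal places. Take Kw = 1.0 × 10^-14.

(CH3)3N + H2O ⇌ (CH3)3NH+ + OH-
From the ICE table, Kb = x²/(0.11 − x) = 7.0 × 10^-5.
Since Kb ≪ C₀, x ≈ √(Kb·C₀) = 2.77 × 10^-3 M.
pOH = 2.56, so pH = 14.00 − pOH = 11.44

pH = 11.44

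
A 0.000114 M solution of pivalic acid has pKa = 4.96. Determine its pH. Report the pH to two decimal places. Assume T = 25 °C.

pH = 4.52

(CH3)3CCOOH ⇌ (CH3)3CCOO- + H+
Ka = 10^(−4.96) = 1.10 × 10^-5
From the ICE table, Ka = [H+]²/(0.000114 − [H+]) = 1.10 × 10^-5.
Here C₀/Ka ≈ 10.4, so the small-[H+] approximation fails. Use the quadratic:
[H+] = [−1.1e-05 + √(1.1e-05² + 5.02e-09)]/2 = 3.03 × 10^-5 M
pH = −log(3.03 × 10^-5) = 4.52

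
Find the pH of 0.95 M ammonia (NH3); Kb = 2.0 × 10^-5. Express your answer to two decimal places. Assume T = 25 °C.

pH = 11.64

NH3 + H2O ⇌ NH4+ + OH-
Kb = x²/(0.95 − x) = 2.0 × 10^-5
Since Kb ≪ C₀, x ≈ √(Kb·C₀) = 4.36 × 10^-3 M.
pOH = −log(4.36 × 10^-3) = 2.36; pH = 14.00 − 2.36 = 11.64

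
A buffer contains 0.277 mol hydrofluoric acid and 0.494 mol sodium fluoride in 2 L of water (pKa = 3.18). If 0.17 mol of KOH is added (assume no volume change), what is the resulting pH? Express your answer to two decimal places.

OH- converts HF to F-: HF → 0.107 mol, F- → 0.664 mol.
Henderson–Hasselbalch with mole ratio 0.664/0.107: pH = 3.18 + (+0.793)

pH = 3.97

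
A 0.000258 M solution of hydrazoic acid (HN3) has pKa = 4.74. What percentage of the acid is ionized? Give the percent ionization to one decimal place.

HN3 ⇌ N3- + H+; let x = [H+] at equilibrium.
Ka = 10^(−4.74) = 1.82 × 10^-5
Solve x² + 1.82e-05x − 4.7e-09 = 0 → x = 6.00 × 10^-5 M
% ionization = x/C₀ × 100% = 6.00 × 10^-5/0.000258 × 100% = 23.3%

23.3%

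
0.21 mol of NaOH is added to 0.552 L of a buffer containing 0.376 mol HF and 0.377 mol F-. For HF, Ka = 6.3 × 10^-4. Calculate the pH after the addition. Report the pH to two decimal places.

pH = 3.75

OH- converts HF to F-: HF → 0.166 mol, F- → 0.587 mol.
pKa = −log(6.3 × 10^-4) = 3.201
Henderson–Hasselbalch with mole ratio 0.587/0.166: pH = 3.201 + (+0.549)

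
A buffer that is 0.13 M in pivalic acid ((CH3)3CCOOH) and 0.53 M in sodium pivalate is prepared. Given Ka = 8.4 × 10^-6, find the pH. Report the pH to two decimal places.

pH = 5.69

pKa = −log(8.4 × 10^-6) = 5.076
Henderson–Hasselbalch: pH = pKa + log([(CH3)3CCOO-]/[(CH3)3CCOOH]) = 5.076 + log(0.53/0.13)
pH = 5.076 + (+0.610) = 5.69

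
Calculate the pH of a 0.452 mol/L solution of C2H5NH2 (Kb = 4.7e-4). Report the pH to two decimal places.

C2H5NH2 + H2O ⇌ C2H5NH3+ + OH-
Kb = [OH-]²/(0.452 − [OH-]) = 4.7 × 10^-4
Assume [OH-] ≪ 0.452: [OH-] ≈ √(4.7 × 10^-4 × 0.452) = 1.46 × 10^-2 M
Check: 3.2% ionized — well under 5%, approximation valid.
pOH = 1.84, so pH = 14.00 − pOH = 12.16

pH = 12.16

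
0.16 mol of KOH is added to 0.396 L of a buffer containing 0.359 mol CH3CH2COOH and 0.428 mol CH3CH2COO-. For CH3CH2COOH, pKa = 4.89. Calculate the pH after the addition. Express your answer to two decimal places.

pH = 5.36

OH- converts CH3CH2COOH to CH3CH2COO-: CH3CH2COOH → 0.199 mol, CH3CH2COO- → 0.588 mol.
pH = pKa + log(n_CH3CH2COO-/n_CH3CH2COOH) = 4.89 + log(0.588/0.199) = 4.89 + (+0.471)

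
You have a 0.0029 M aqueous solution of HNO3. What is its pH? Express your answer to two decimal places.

HNO3 is a strong acid and dissociates completely, so [H+] = 0.0029 M.
pH = -log(0.0029) = 2.54

pH = 2.54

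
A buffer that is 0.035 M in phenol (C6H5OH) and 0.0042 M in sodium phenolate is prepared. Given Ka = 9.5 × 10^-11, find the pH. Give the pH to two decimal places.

pH = 9.10

pKa = −log(9.5 × 10^-11) = 10.022
Using pH = pKa + log([base]/[acid]) with [base]/[acid] = 0.0042/0.035:
pH = 10.022 + (-0.921) = 9.10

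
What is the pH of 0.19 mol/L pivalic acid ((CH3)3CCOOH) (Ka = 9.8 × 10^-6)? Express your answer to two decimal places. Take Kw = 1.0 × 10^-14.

(CH3)3CCOOH ⇌ (CH3)3CCOO- + H+
From the ICE table, Ka = [H+]²/(0.19 − [H+]) = 9.8 × 10^-6.
Since Ka ≪ C₀, [H+] ≈ √(Ka·C₀) = 1.36 × 10^-3 M.
pH = −log[H+] = −log(1.36 × 10^-3) = 2.87

pH = 2.87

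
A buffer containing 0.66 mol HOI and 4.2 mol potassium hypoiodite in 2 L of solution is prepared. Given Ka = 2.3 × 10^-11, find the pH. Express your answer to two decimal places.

pH = 11.44

pKa = −log(2.3 × 10^-11) = 10.638
Using pH = pKa + log([base]/[acid]) with [base]/[acid] = 4.2/0.66:
pH = 10.638 + (+0.804) = 11.44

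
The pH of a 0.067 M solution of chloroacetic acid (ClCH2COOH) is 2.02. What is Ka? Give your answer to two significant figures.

[H+] = 10^(-2.02) = 9.55 × 10^-3 M
At equilibrium [HA] = 0.067 − 9.55 × 10^-3 = 5.75 × 10^-2 M
Ka = [H+][A-]/[HA] = (9.55 × 10^-3)² / 5.75 × 10^-2 = 1.6 × 10^-3

Ka = 1.6 × 10^-3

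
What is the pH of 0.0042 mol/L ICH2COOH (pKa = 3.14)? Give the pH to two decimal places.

ICH2COOH ⇌ ICH2COO- + H+
Ka = 10^(−3.14) = 7.24 × 10^-4
From the ICE table, Ka = [H+]²/(0.0042 − [H+]) = 7.24 × 10^-4.
Here C₀/Ka ≈ 5.8, so the small-[H+] approximation fails. Use the quadratic:
[H+] = [−0.000724 + √(0.000724² + 1.22e-05)]/2 = 1.42 × 10^-3 M
pH = −log(1.42 × 10^-3) = 2.85

pH = 2.85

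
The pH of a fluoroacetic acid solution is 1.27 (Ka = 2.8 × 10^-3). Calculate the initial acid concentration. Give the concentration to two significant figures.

C₀ = 1.1 M

[H+] = 10^(-1.27) = 5.37 × 10^-2 M = x
Ka = x²/(C₀ − x) ⇒ C₀ = x + x²/Ka
C₀ = 5.37 × 10^-2 + (5.37 × 10^-2)²/(2.8 × 10^-3) = 1.08 M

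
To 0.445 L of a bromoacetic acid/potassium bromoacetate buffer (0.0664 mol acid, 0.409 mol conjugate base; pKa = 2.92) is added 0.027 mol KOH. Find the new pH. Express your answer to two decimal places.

After neutralization: n(BrCH2COOH) = 0.0394 mol, n(BrCH2COO-) = 0.436 mol.
Henderson–Hasselbalch with mole ratio 0.436/0.0394: pH = 2.92 + (+1.044)

pH = 3.96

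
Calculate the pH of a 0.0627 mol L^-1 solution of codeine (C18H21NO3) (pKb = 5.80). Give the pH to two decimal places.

C18H21NO3 + H2O ⇌ C18H22NO3+ + OH-
Kb = 10^(−5.80) = 1.58 × 10^-6
Kb = [OH-]²/(0.0627 − [OH-]) = 1.58 × 10^-6
Assume [OH-] ≪ 0.0627: [OH-] ≈ √(1.58 × 10^-6 × 0.0627) = 3.15 × 10^-4 M
Check: 0.5% ionized — well under 5%, approximation valid.
pOH = −log(3.15 × 10^-4) = 3.50; pH = 14.00 − 3.50 = 10.50

pH = 10.50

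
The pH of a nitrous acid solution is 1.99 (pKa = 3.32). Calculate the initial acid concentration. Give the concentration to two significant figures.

[H+] = 10^(-1.99) = 1.02 × 10^-2 M = x
Ka = 10^(−3.32) = 4.79 × 10^-4
Ka = x²/(C₀ − x) ⇒ C₀ = x + x²/Ka
C₀ = 1.02 × 10^-2 + (1.02 × 10^-2)²/(4.79 × 10^-4) = 2.27 × 10^-1 M

C₀ = 2.3 × 10^-1 M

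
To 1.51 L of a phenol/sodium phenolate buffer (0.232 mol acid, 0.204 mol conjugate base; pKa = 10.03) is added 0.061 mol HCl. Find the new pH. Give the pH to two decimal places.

After neutralization: n(C6H5OH) = 0.293 mol, n(C6H5O-) = 0.143 mol.
Henderson–Hasselbalch with mole ratio 0.143/0.293: pH = 10.03 + (-0.312)

pH = 9.72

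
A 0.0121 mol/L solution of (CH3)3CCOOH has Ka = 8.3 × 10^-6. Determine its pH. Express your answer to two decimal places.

(CH3)3CCOOH ⇌ (CH3)3CCOO- + H+
Ka = [H+]²/(0.0121 − [H+]) = 8.3 × 10^-6
Neglecting [H+] in the denominator: [H+] = √(8.3 × 10^-6 × 0.0121) = 3.17 × 10^-4 M
Check: 2.6% ionized — well under 5%, approximation valid.
pH = −log(3.17 × 10^-4) = 3.50

pH = 3.50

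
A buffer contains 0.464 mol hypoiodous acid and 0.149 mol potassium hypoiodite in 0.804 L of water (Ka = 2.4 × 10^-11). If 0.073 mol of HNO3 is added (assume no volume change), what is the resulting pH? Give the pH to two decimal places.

After neutralization: n(HOI) = 0.537 mol, n(OI-) = 0.076 mol.
pKa = −log(2.4 × 10^-11) = 10.620
Henderson–Hasselbalch with mole ratio 0.076/0.537: pH = 10.620 + (-0.849)

pH = 9.77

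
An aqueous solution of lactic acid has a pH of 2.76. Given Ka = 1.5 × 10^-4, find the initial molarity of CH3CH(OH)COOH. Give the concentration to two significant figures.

C₀ = 2.2 × 10^-2 M

[H+] = 10^(-2.76) = 1.74 × 10^-3 M = x
Ka = x²/(C₀ − x) ⇒ C₀ = x + x²/Ka
C₀ = 1.74 × 10^-3 + (1.74 × 10^-3)²/(1.5 × 10^-4) = 2.19 × 10^-2 M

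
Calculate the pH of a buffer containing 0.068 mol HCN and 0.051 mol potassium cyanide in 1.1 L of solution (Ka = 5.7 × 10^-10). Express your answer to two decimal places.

pKa = −log(5.7 × 10^-10) = 9.244
Henderson–Hasselbalch: pH = pKa + log([CN-]/[HCN]) = 9.244 + log(0.051/0.068)
pH = 9.244 + (-0.125) = 9.12

pH = 9.12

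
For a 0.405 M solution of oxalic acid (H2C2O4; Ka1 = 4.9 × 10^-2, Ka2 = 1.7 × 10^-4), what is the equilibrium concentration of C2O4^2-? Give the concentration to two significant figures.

First ionization gives [H+] ≈ [HC2O4-] = 1.18 × 10^-1 M.
Second step: Ka2 = [H+][C2O4^2-]/[HC2O4-] ≈ [C2O4^2-] (since [H+] ≈ [HC2O4-]).
So [C2O4^2-] ≈ Ka2.

1.7 × 10^-4 M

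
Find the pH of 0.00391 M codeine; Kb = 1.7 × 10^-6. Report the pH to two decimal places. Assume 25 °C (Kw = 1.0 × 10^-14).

pH = 9.91

C18H21NO3 + H2O ⇌ C18H22NO3+ + OH-
Kb = [OH-]²/(0.00391 − [OH-]) = 1.7 × 10^-6
Assume [OH-] ≪ 0.00391: [OH-] ≈ √(1.7 × 10^-6 × 0.00391) = 8.15 × 10^-5 M
pOH = −log(8.15 × 10^-5) = 4.09; pH = 14.00 − 4.09 = 9.91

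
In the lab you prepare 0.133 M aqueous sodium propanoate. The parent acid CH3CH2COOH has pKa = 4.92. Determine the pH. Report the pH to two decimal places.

CH3CH2COO- is the conjugate base of the weak acid CH3CH2COOH.
Ka = 10^(−4.92) = 1.20 × 10^-5
Kb = Kw/Ka = 1.0×10^-14 / 1.20 × 10^-5 = 8.33 × 10^-10
Kb = [OH-]²/(0.133 − [OH-]) = 8.33 × 10^-10
Assume [OH-] ≪ 0.133: [OH-] ≈ √(8.33 × 10^-10 × 0.133) = 1.05 × 10^-5 M
Check: 0.0079% ionized — well under 5%, approximation valid.
pOH = 4.98, so pH = 14.00 − pOH = 9.02

pH = 9.02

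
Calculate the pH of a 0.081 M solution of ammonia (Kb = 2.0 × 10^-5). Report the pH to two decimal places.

pH = 11.10

NH3 + H2O ⇌ NH4+ + OH-
From the ICE table, Kb = [OH-]²/(0.081 − [OH-]) = 2.0 × 10^-5.
Since Kb ≪ C₀, [OH-] ≈ √(Kb·C₀) = 1.27 × 10^-3 M.
Check: 1.6% ionized — well under 5%, approximation valid.
pOH = 2.90, so pH = 14.00 − pOH = 11.10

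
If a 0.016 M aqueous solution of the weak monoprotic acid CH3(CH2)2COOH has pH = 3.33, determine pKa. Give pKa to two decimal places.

pKa = 4.85

[H+] = 10^(-3.33) = 4.68 × 10^-4 M
At equilibrium [HA] = 0.016 − 4.68 × 10^-4 = 1.55 × 10^-2 M
Ka = [H+][A-]/[HA] = (4.68 × 10^-4)² / 1.55 × 10^-2 = 1.41 × 10^-5
pKa = -log(1.41 × 10^-5) = 4.85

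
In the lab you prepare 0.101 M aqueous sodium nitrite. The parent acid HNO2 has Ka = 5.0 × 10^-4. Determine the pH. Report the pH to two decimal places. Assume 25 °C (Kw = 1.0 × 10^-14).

pH = 8.15

NO2- is the conjugate base of the weak acid HNO2.
Kb = Kw/Ka = 1.0×10^-14 / 5.0 × 10^-4 = 2.00 × 10^-11
Kb = x²/(0.101 − x) = 2.00 × 10^-11
Neglecting x in the denominator: x = √(2.00 × 10^-11 × 0.101) = 1.42 × 10^-6 M
(x/C₀ = 0.0014% < 5%, so the approximation holds.)
pOH = −log(1.42 × 10^-6) = 5.85; pH = 14.00 − 5.85 = 8.15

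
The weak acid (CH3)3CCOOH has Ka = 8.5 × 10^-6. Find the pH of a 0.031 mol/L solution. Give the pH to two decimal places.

(CH3)3CCOOH ⇌ (CH3)3CCOO- + H+
Let x = [H+] at equilibrium. Ka = x²/(0.031 − x).
Neglecting x in the denominator: x = √(8.5 × 10^-6 × 0.031) = 5.13 × 10^-4 M
Check: 1.7% ionized — well under 5%, approximation valid.
pH = −log[H+] = −log(5.13 × 10^-4) = 3.29

pH = 3.29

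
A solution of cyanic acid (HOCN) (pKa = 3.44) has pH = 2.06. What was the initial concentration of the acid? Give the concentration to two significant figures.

C₀ = 2.2 × 10^-1 M

[H+] = 10^(-2.06) = 8.71 × 10^-3 M = x
Ka = 10^(−3.44) = 3.63 × 10^-4
Ka = x²/(C₀ − x) ⇒ C₀ = x + x²/Ka
C₀ = 8.71 × 10^-3 + (8.71 × 10^-3)²/(3.63 × 10^-4) = 2.18 × 10^-1 M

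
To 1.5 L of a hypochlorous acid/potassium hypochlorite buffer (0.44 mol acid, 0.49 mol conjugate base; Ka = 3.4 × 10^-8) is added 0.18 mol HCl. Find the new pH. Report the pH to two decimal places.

pH = 7.17

Added H+ converts OCl- to HOCl: HOCl → 0.62 mol, OCl- → 0.31 mol.
pKa = −log(3.4 × 10^-8) = 7.469
Henderson–Hasselbalch with mole ratio 0.31/0.62: pH = 7.469 + (-0.301)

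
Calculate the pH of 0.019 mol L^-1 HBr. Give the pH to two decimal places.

pH = 1.72

HBr is a strong acid and dissociates completely, so [H+] = 0.019 M.
pH = -log(0.019) = 1.72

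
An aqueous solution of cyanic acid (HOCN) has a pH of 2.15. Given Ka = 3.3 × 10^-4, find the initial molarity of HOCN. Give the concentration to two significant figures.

C₀ = 1.6 × 10^-1 M

[H+] = 10^(-2.15) = 7.08 × 10^-3 M = x
Ka = x²/(C₀ − x) ⇒ C₀ = x + x²/Ka
C₀ = 7.08 × 10^-3 + (7.08 × 10^-3)²/(3.3 × 10^-4) = 1.59 × 10^-1 M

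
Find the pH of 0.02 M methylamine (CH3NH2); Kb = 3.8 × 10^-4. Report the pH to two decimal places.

CH3NH2 + H2O ⇌ CH3NH3+ + OH-
Kb = [OH-]²/(0.02 − [OH-]) = 3.8 × 10^-4
[OH-] is not negligible relative to C₀; solve [OH-]² + 0.00038·[OH-] − 7.6e-06 = 0.
[OH-] = (−Kb + √(Kb² + 4·Kb·C₀))/2 = 2.57 × 10^-3 M
pOH = −log(2.57 × 10^-3) = 2.59; pH = 14.00 − 2.59 = 11.41

pH = 11.41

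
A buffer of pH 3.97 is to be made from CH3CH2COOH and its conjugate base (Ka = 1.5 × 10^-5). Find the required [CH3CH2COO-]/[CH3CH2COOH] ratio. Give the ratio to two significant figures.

pKa = -log(1.5 × 10^-5) = 4.824
pH = pKa + log(r) ⇒ log(r) = 3.97 − 4.824 = -0.854
r = [CH3CH2COO-]/[CH3CH2COOH] = 10^(-0.854) = 0.14

ratio = 0.14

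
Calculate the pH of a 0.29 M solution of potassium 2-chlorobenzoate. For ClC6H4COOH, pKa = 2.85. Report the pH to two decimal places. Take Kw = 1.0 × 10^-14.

pH = 8.16

ClC6H4COO- is the conjugate base of the weak acid ClC6H4COOH.
Ka = 10^(−2.85) = 1.41 × 10^-3
Kb = Kw/Ka = 1.0×10^-14 / 1.41 × 10^-3 = 7.09 × 10^-12
Kb = [OH-]²/(0.29 − [OH-]) = 7.09 × 10^-12
Since Kb ≪ C₀, [OH-] ≈ √(Kb·C₀) = 1.43 × 10^-6 M.
([OH-]/C₀ = 0.00049% < 5%, so the approximation holds.)
pOH = 5.84, so pH = 14.00 − pOH = 8.16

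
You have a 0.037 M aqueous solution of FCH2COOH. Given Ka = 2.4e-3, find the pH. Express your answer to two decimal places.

pH = 2.08

FCH2COOH ⇌ FCH2COO- + H+
Ka = [H+]²/(0.037 − [H+]) = 2.4 × 10^-3
The 5% rule fails; solving [H+]² + Ka·[H+] − Ka·C₀ = 0 exactly:
[H+] = [−0.0024 + √(0.0024² + 0.000355)]/2 = 8.30 × 10^-3 M
pH = −log[H+] = −log(8.30 × 10^-3) = 2.08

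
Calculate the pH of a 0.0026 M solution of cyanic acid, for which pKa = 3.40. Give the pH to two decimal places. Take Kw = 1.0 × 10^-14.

HOCN ⇌ OCN- + H+
Ka = 10^(−3.40) = 3.98 × 10^-4
From the ICE table, Ka = [H+]²/(0.0026 − [H+]) = 3.98 × 10^-4.
Here C₀/Ka ≈ 6.53, so the small-[H+] approximation fails. Use the quadratic:
[H+] = [−0.000398 + √(0.000398² + 4.14e-06)]/2 = 8.38 × 10^-4 M
pH = −log(8.38 × 10^-4) = 3.08

pH = 3.08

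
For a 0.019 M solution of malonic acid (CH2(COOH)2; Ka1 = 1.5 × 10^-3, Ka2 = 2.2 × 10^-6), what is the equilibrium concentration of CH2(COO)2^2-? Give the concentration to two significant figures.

First ionization gives [H+] ≈ [CH2(COOH)COO-] = 4.64 × 10^-3 M.
Second step: Ka2 = [H+][CH2(COO)2^2-]/[CH2(COOH)COO-] ≈ [CH2(COO)2^2-] (since [H+] ≈ [CH2(COOH)COO-]).
So [CH2(COO)2^2-] ≈ Ka2.

2.2 × 10^-6 M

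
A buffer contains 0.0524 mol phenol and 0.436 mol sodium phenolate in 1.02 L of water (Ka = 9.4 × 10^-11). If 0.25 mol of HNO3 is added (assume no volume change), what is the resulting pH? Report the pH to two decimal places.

Added H+ converts C6H5O- to C6H5OH: C6H5OH → 0.302 mol, C6H5O- → 0.186 mol.
pKa = −log(9.4 × 10^-11) = 10.027
pH = pKa + log(n_C6H5O-/n_C6H5OH) = 10.027 + log(0.186/0.302) = 10.027 + (-0.210)

pH = 9.82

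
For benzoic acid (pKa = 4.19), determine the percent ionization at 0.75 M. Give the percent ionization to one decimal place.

C6H5COOH ⇌ C6H5COO- + H+; let x = [H+] at equilibrium.
Ka = 10^(−4.19) = 6.46 × 10^-5
x ≈ √(Ka·C₀) = √(6.46 × 10^-5 × 0.75) = 6.96 × 10^-3 M
% ionization = x/C₀ × 100% = 6.96 × 10^-3/0.75 × 100% = 0.9%

0.9%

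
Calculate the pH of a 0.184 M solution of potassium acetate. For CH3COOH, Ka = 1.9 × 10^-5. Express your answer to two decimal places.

CH3COO- is the conjugate base of the weak acid CH3COOH.
Kb = Kw/Ka = 1.0×10^-14 / 1.9 × 10^-5 = 5.26 × 10^-10
From the ICE table, Kb = x²/(0.184 − x) = 5.26 × 10^-10.
Since Kb ≪ C₀, x ≈ √(Kb·C₀) = 9.84 × 10^-6 M.
Check: 0.0053% ionized — well under 5%, approximation valid.
pOH = 5.01, so pH = 14.00 − pOH = 8.99

pH = 8.99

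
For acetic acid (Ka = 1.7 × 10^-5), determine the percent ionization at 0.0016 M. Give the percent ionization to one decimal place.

9.8%

CH3COOH ⇌ CH3COO- + H+; let x = [H+] at equilibrium.
Ka = x²/(C₀ − x); solving the quadratic gives x = 1.57 × 10^-4 M.
% ionization = x/C₀ × 100% = 1.57 × 10^-4/0.0016 × 100% = 9.8%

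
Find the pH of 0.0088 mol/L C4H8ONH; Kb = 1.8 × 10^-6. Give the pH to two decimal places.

C4H8ONH + H2O ⇌ C4H8ONH2+ + OH-
Kb = [OH-]²/(0.0088 − [OH-]) = 1.8 × 10^-6
Since Kb ≪ C₀, [OH-] ≈ √(Kb·C₀) = 1.26 × 10^-4 M.
Check: 1.4% ionized — well under 5%, approximation valid.
pOH = −log(1.26 × 10^-4) = 3.90; pH = 14.00 − 3.90 = 10.10

pH = 10.10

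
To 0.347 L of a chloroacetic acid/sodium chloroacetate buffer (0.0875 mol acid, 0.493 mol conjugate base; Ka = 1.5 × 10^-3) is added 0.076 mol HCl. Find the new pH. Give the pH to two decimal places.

After neutralization: n(ClCH2COOH) = 0.163 mol, n(ClCH2COO-) = 0.417 mol.
pKa = −log(1.5 × 10^-3) = 2.824
pH = pKa + log(n_ClCH2COO-/n_ClCH2COOH) = 2.824 + log(0.417/0.163) = 2.824 + (+0.408)

pH = 3.23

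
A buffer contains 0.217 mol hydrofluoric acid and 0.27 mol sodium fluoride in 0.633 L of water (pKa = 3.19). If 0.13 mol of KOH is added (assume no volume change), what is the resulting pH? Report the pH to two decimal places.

After neutralization: n(HF) = 0.087 mol, n(F-) = 0.4 mol.
pH = pKa + log([A⁻]/[HA]) = 3.19 + log(0.4/0.087) = 3.19 +0.663

pH = 3.85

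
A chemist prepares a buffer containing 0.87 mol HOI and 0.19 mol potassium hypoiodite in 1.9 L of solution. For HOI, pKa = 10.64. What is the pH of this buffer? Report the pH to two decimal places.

pH = 9.98

pH = pKa + log([A⁻]/[HA]) = 10.64 + log(0.19/0.87)
pH = 10.64 + (-0.661) = 9.98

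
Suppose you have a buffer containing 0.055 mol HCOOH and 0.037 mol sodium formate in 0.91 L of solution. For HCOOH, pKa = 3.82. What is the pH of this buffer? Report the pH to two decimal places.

Using pH = pKa + log([base]/[acid]) with [base]/[acid] = 0.037/0.055:
pH = 3.82 + (-0.172) = 3.65

pH = 3.65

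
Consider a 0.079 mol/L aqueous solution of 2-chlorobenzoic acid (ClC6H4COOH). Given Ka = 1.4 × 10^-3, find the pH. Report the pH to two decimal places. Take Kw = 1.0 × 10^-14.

pH = 2.01

ClC6H4COOH ⇌ ClC6H4COO- + H+
Ka = [H+]²/(0.079 − [H+]) = 1.4 × 10^-3
Here C₀/Ka ≈ 56.4, so the small-[H+] approximation fails. Use the quadratic:
[H+] = [−0.0014 + √(0.0014² + 0.000442)]/2 = 9.84 × 10^-3 M
pH = −log(9.84 × 10^-3) = 2.01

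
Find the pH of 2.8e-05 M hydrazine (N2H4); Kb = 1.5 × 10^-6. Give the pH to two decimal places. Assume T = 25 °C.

pH = 8.76

N2H4 + H2O ⇌ N2H5+ + OH-
Let x = [OH-] at equilibrium. Kb = x²/(2.8e-05 − x).
The 5% rule fails; solving x² + Kb·x − Kb·C₀ = 0 exactly:
x = [−1.5e-06 + √(1.5e-06² + 1.68e-10)]/2 = 5.77 × 10^-6 M
pOH = −log(5.77 × 10^-6) = 5.24; pH = 14.00 − 5.24 = 8.76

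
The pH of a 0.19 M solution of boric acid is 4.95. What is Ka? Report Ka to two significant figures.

Ka = 6.6 × 10^-10

[H+] = 10^(-4.95) = 1.12 × 10^-5 M
At equilibrium [HA] = 0.19 − 1.12 × 10^-5 = 1.90 × 10^-1 M
Ka = [H+][A-]/[HA] = (1.12 × 10^-5)² / 1.90 × 10^-1 = 6.6 × 10^-10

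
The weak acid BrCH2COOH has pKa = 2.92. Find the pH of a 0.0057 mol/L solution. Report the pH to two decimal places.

pH = 2.68

BrCH2COOH ⇌ BrCH2COO- + H+
Ka = 10^(−2.92) = 1.20 × 10^-3
Ka = [H+]²/(0.0057 − [H+]) = 1.20 × 10^-3
[H+] is not negligible relative to C₀; solve [H+]² + 0.0012·[H+] − 6.84e-06 = 0.
[H+] = [−0.0012 + √(0.0012² + 2.74e-05)]/2 = 2.08 × 10^-3 M
pH = −log[H+] = −log(2.08 × 10^-3) = 2.68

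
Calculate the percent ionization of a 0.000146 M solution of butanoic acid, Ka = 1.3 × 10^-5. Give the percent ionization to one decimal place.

CH3(CH2)2COOH ⇌ CH3(CH2)2COO- + H+; let x = [H+] at equilibrium.
Ka = x²/(C₀ − x); solving the quadratic gives x = 3.75 × 10^-5 M.
Fraction ionized = 3.75 × 10^-5 / 0.000146 = 0.2568 → 25.7%

25.7%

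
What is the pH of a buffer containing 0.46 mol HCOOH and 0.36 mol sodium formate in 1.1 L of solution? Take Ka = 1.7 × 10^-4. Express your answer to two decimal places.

pKa = −log(1.7 × 10^-4) = 3.770
pH = pKa + log([A⁻]/[HA]) = 3.770 + log(0.36/0.46)
pH = 3.770 + (-0.106) = 3.66

pH = 3.66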